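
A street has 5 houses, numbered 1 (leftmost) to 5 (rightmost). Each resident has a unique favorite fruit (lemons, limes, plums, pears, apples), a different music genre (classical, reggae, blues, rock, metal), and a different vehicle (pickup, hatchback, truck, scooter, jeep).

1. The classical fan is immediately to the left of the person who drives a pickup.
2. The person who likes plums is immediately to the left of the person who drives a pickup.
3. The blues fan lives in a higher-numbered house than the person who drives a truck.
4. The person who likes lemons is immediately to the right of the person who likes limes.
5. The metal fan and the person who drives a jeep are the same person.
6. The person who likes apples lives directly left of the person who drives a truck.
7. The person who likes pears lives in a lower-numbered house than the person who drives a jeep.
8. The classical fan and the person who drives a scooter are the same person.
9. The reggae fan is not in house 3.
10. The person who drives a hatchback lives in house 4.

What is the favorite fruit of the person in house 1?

plums

By clue 10, the person who drives a hatchback is in house 4.
The only favorite fruit still possible for house 5 is lemons.
So house 1 gets scooter for vehicle.
Clue 4 places the person who likes limes in house 4.
From clue 8, the classical fan must be in house 1.
House 3's favorite fruit must be pears (nothing else left).
From clue 1, the person who drives a pickup must be in house 2.
The person who likes plums is in house 1 (clue 2).
From clue 7, the person who drives a jeep must be in house 5.
The only favorite fruit still possible for house 2 is apples.
So house 3 gets truck for vehicle.
Clue 5: the metal fan is in house 5.
The only music genre still possible for house 3 is rock.
House 2 music genre: only reggae fits.
The only music genre still possible for house 4 is blues.
So: house 1 = plums/classical/scooter, house 2 = apples/reggae/pickup, house 3 = pears/rock/truck, house 4 = limes/blues/hatchback, house 5 = lemons/metal/jeep.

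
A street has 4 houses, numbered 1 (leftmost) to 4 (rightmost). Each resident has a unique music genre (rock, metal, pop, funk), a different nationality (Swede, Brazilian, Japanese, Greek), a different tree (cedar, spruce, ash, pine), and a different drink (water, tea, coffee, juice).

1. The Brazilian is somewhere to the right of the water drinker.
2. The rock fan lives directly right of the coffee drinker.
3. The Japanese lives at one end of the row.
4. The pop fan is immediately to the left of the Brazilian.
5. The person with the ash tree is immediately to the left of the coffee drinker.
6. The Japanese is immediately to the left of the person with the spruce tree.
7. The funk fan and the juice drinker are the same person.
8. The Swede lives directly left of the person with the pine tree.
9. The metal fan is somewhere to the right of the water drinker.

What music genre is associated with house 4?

From clue 6, the Japanese must be in house 1.
From clue 6, the person with the spruce tree must be in house 2.
So house 1 gets ash for tree.
From clue 5, the coffee drinker must be in house 2.
Clue 2: the rock fan is in house 3.
So house 4 gets Greek for nationality.
From clue 1, the water drinker must be in house 1.
House 3 drink: only tea fits.
So house 4 gets juice for drink.
Clue 7 places the funk fan in house 4.
So house 1 gets pop for music genre.
That leaves metal as the music genre for house 2.
Clue 4 places the Brazilian in house 2.
House 3's nationality must be Swede (nothing else left).
The person with the pine tree is in house 4 (clue 8).
The only tree still possible for house 3 is cedar.
So: house 1 = pop/Japanese/ash/water, house 2 = metal/Brazilian/spruce/coffee, house 3 = rock/Swede/cedar/tea, house 4 = funk/Greek/pine/juice.

funk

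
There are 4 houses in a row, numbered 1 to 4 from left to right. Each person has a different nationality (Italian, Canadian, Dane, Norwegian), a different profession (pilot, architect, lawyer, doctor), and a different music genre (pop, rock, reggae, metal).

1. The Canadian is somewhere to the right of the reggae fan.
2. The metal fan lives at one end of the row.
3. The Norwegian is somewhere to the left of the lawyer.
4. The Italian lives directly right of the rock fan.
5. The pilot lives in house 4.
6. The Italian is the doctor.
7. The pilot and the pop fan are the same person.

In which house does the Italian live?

3

The pilot is in house 4 (clue 5).
The pop fan is in house 4 (clue 7).
House 1 profession: only architect fits.
So house 1 gets metal for music genre.
By clue 6, the Italian is in house 3.
Clue 6: the doctor is in house 3.
House 4 nationality: only Canadian fits.
The only profession still possible for house 2 is lawyer.
From clue 3, the Norwegian must be in house 1.
Clue 4 places the rock fan in house 2.
That leaves Dane as the nationality for house 2.
House 3 music genre: only reggae fits.
So: house 1 = Norwegian/architect/metal, house 2 = Dane/lawyer/rock, house 3 = Italian/doctor/reggae, house 4 = Canadian/pilot/pop.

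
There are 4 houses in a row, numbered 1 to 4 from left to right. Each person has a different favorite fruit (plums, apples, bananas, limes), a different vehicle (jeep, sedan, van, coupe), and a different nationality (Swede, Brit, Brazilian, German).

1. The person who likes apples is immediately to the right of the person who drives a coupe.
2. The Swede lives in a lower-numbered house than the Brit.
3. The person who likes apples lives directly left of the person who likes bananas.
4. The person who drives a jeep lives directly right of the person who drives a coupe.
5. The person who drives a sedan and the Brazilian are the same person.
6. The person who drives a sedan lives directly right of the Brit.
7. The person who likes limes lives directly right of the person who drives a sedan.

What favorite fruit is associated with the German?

limes

Clue 7 places the person who likes limes in house 4.
Clue 7 places the person who drives a sedan in house 3.
The only favorite fruit still possible for house 1 is plums.
House 2's favorite fruit must be apples (nothing else left).
House 3's favorite fruit must be bananas (nothing else left).
Clue 1 places the person who drives a coupe in house 1.
The person who drives a jeep is in house 2 (clue 4).
By clue 5, the Brazilian is in house 3.
Clue 6 places the Brit in house 2.
The only vehicle still possible for house 4 is van.
The only nationality still possible for house 4 is German.
House 1's nationality must be Swede (nothing else left).
So: house 1 = plums/coupe/Swede, house 2 = apples/jeep/Brit, house 3 = bananas/sedan/Brazilian, house 4 = limes/van/German.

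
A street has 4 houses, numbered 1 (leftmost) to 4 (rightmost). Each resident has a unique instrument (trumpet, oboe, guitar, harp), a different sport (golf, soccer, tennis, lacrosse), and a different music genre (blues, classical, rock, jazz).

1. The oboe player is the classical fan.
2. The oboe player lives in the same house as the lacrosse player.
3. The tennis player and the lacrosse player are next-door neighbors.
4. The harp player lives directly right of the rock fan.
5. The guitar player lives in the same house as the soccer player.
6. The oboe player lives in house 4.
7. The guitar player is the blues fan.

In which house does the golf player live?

2

From clue 6, the oboe player must be in house 4.
The classical fan is in house 4 (clue 1).
The lacrosse player is in house 4 (clue 2).
By clue 3, the tennis player is in house 3.
That leaves jazz as the music genre for house 3.
The guitar player is narrowed to house 1 or 2; consider each.
Placing it in house 2 leads to a contradiction, so it's in house 1.
Clue 5: the soccer player is in house 1.
Clue 7 places the blues fan in house 1.
House 2 sport: only golf fits.
The only music genre still possible for house 2 is rock.
By clue 4, the harp player is in house 3.
That leaves trumpet as the instrument for house 2.
So: house 1 = guitar/soccer/blues, house 2 = trumpet/golf/rock, house 3 = harp/tennis/jazz, house 4 = oboe/lacrosse/classical.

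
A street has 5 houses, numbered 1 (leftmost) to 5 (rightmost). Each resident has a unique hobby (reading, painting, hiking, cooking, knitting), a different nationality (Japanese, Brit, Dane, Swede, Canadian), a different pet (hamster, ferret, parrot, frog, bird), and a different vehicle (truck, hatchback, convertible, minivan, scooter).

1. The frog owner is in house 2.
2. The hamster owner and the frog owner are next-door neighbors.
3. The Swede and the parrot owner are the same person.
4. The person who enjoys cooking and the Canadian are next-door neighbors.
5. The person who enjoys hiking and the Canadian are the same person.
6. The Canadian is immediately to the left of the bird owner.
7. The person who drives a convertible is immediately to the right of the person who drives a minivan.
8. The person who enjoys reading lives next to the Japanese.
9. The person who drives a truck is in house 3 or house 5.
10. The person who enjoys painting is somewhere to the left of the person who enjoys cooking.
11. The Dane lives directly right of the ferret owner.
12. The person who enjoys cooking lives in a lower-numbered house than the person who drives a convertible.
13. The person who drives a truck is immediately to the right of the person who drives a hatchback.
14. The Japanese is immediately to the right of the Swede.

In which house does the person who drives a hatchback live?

By clue 1, the frog owner is in house 2.
House 5 pet: only bird fits.
House 1 vehicle: only scooter fits.
The Canadian is in house 4 (clue 6).
By clue 4, the person who enjoys cooking is in house 3.
Clue 5 places the person who enjoys hiking in house 4.
From clue 14, the Japanese must be in house 2.
Clue 14 places the Swede in house 1.
The only hobby still possible for house 5 is knitting.
House 3's nationality must be Brit (nothing else left).
The only nationality still possible for house 5 is Dane.
So house 4 gets ferret for pet.
By clue 3, the parrot owner is in house 1.
House 1's hobby must be reading (nothing else left).
That leaves painting as the hobby for house 2.
House 3's pet must be hamster (nothing else left).
That leaves hatchback as the vehicle for house 2.
The person who drives a truck is in house 3 (clue 13).
The only vehicle still possible for house 4 is minivan.
That leaves convertible as the vehicle for house 5.
So: house 1 = reading/Swede/parrot/scooter, house 2 = painting/Japanese/frog/hatchback, house 3 = cooking/Brit/hamster/truck, house 4 = hiking/Canadian/ferret/minivan, house 5 = knitting/Dane/bird/convertible.

2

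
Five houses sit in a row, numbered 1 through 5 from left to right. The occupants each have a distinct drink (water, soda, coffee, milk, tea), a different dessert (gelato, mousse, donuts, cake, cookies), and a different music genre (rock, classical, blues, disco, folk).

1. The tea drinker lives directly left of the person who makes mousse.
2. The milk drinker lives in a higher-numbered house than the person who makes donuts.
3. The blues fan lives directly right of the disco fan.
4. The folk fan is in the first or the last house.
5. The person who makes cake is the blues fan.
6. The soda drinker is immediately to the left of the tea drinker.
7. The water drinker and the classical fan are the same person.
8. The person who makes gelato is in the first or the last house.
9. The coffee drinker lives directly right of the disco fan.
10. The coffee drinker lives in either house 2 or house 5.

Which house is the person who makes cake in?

5

The coffee drinker is narrowed to house 2 or 5; consider each.
Placing it in house 2 leads to a contradiction, so it's in house 5.
Clue 9: the disco fan is in house 4.
From clue 3, the blues fan must be in house 5.
By clue 5, the person who makes cake is in house 5.
House 1's music genre must be folk (nothing else left).
So house 1 gets soda for drink.
That leaves milk as the drink for house 4.
The only dessert still possible for house 1 is gelato.
Clue 6: the tea drinker is in house 2.
The only drink still possible for house 3 is water.
Clue 1: the person who makes mousse is in house 3.
Clue 7: the classical fan is in house 3.
The only dessert still possible for house 2 is donuts.
So house 4 gets cookies for dessert.
House 2 music genre: only rock fits.
So: house 1 = soda/gelato/folk, house 2 = tea/donuts/rock, house 3 = water/mousse/classical, house 4 = milk/cookies/disco, house 5 = coffee/cake/blues.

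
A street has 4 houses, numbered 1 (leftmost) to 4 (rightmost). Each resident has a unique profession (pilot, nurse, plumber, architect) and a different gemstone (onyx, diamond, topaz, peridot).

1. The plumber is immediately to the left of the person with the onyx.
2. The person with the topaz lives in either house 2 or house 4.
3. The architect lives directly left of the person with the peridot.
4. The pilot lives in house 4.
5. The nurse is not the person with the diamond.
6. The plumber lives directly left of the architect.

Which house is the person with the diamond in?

1

By clue 4, the pilot is in house 4.
The only gemstone still possible for house 1 is diamond.
That leaves plumber as the profession for house 1.
Clue 1: the person with the onyx is in house 2.
From clue 6, the architect must be in house 2.
The only profession still possible for house 3 is nurse.
House 3's gemstone must be peridot (nothing else left).
That leaves topaz as the gemstone for house 4.
So: house 1 = plumber/diamond, house 2 = architect/onyx, house 3 = nurse/peridot, house 4 = pilot/topaz.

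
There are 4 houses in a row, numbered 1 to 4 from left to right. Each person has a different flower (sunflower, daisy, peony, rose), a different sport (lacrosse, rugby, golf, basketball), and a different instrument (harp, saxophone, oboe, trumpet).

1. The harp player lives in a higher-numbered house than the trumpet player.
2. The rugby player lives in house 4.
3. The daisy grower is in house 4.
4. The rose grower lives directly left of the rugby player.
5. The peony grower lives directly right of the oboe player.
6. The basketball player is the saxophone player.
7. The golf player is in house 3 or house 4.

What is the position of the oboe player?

The rugby player is in house 4 (clue 2).
The daisy grower is in house 4 (clue 3).
Clue 4 places the rose grower in house 3.
That leaves sunflower as the flower for house 1.
House 2's flower must be peony (nothing else left).
The only sport still possible for house 3 is golf.
From clue 5, the oboe player must be in house 1.
The only instrument still possible for house 4 is harp.
Clue 6: the basketball player is in house 2.
The only sport still possible for house 1 is lacrosse.
The only instrument still possible for house 2 is saxophone.
So house 3 gets trumpet for instrument.
So: house 1 = sunflower/lacrosse/oboe, house 2 = peony/basketball/saxophone, house 3 = rose/golf/trumpet, house 4 = daisy/rugby/harp.

1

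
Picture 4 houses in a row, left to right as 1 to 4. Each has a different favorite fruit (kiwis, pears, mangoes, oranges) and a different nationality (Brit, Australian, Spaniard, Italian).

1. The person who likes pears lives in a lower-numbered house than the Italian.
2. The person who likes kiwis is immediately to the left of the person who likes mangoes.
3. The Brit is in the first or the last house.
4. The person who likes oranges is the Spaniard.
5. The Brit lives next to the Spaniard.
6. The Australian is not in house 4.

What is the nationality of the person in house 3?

Australian

House 4's favorite fruit must be mangoes (nothing else left).
From clue 2, the person who likes kiwis must be in house 3.
The only favorite fruit still possible for house 1 is pears.
House 2's favorite fruit must be oranges (nothing else left).
The Spaniard is in house 2 (clue 4).
Clue 5 places the Brit in house 1.
House 4 nationality: only Italian fits.
House 3 nationality: only Australian fits.
So: house 1 = pears/Brit, house 2 = oranges/Spaniard, house 3 = kiwis/Australian, house 4 = mangoes/Italian.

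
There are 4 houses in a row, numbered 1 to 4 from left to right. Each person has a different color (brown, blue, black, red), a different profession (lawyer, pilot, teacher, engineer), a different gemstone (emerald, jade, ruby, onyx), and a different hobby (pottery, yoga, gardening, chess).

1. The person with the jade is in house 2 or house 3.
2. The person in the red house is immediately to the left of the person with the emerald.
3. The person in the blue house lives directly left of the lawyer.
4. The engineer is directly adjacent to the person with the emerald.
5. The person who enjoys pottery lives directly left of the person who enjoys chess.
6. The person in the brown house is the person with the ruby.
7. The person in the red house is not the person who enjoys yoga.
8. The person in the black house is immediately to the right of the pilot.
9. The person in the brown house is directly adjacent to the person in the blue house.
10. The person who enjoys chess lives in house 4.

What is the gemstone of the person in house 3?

Clue 10: the person who enjoys chess is in house 4.
Clue 5: the person who enjoys pottery is in house 3.
The person with the jade is narrowed to house 2 or 3; consider each.
Placing it in house 2 leads to a contradiction, so it's in house 3.
The person in the red house is narrowed to house 1 or 3; consider each.
Placing it in house 3 leads to a contradiction, so it's in house 1.
By clue 2, the person with the emerald is in house 2.
From clue 7, the person who enjoys yoga must be in house 2.
So house 1 gets gardening for hobby.
The person in the brown house is in house 4 (clue 6).
Clue 6: the person with the ruby is in house 4.
From clue 9, the person in the blue house must be in house 3.
So house 2 gets black for color.
The only gemstone still possible for house 1 is onyx.
Clue 3 places the lawyer in house 4.
By clue 8, the pilot is in house 1.
The only profession still possible for house 2 is teacher.
So house 3 gets engineer for profession.
So: house 1 = red/pilot/onyx/gardening, house 2 = black/teacher/emerald/yoga, house 3 = blue/engineer/jade/pottery, house 4 = brown/lawyer/ruby/chess.

jade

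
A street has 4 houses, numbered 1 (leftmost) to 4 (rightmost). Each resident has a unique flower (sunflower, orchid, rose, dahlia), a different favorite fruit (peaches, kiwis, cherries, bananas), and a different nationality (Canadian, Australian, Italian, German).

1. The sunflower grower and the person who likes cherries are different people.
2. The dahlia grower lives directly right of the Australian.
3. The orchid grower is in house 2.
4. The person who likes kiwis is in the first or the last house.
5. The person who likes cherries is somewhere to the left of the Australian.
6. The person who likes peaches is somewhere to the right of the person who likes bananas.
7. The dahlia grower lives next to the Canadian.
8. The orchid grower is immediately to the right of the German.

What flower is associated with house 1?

By clue 3, the orchid grower is in house 2.
Clue 8: the German is in house 1.
The dahlia grower is narrowed to house 3 or 4; consider each.
Placing it in house 4 leads to a contradiction, so it's in house 3.
The Australian is in house 2 (clue 2).
The person who likes cherries is in house 1 (clue 5).
House 3 nationality: only Italian fits.
House 4 nationality: only Canadian fits.
From clue 1, the sunflower grower must be in house 4.
That leaves rose as the flower for house 1.
The only favorite fruit still possible for house 2 is bananas.
The only favorite fruit still possible for house 3 is peaches.
House 4's favorite fruit must be kiwis (nothing else left).
So: house 1 = rose/cherries/German, house 2 = orchid/bananas/Australian, house 3 = dahlia/peaches/Italian, house 4 = sunflower/kiwis/Canadian.

rose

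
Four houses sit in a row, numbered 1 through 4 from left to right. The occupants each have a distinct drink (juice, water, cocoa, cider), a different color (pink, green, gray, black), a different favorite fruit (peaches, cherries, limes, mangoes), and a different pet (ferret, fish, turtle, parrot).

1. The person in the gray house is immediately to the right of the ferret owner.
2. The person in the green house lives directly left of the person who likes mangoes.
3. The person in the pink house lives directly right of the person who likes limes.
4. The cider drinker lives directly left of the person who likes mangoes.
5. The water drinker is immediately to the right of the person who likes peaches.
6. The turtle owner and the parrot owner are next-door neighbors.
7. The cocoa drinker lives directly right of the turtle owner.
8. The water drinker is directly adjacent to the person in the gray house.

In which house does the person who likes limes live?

The cider drinker is narrowed to house 1 or 2 or 3; consider each.
Placing it in house 2 and house 3 leads to a contradiction, so it's in house 1.
By clue 4, the person who likes mangoes is in house 2.
So house 4 gets cherries for favorite fruit.
The person in the green house is in house 1 (clue 2).
Clue 8: the person in the gray house is in house 3.
Clue 1 places the ferret owner in house 2.
Clue 6 places the turtle owner in house 3.
Clue 6 places the parrot owner in house 4.
Clue 7 places the cocoa drinker in house 4.
That leaves juice as the drink for house 3.
House 1 pet: only fish fits.
By clue 5, the person who likes peaches is in house 1.
House 2's drink must be water (nothing else left).
House 3 favorite fruit: only limes fits.
From clue 3, the person in the pink house must be in house 4.
So house 2 gets black for color.
So: house 1 = cider/green/peaches/fish, house 2 = water/black/mangoes/ferret, house 3 = juice/gray/limes/turtle, house 4 = cocoa/pink/cherries/parrot.

3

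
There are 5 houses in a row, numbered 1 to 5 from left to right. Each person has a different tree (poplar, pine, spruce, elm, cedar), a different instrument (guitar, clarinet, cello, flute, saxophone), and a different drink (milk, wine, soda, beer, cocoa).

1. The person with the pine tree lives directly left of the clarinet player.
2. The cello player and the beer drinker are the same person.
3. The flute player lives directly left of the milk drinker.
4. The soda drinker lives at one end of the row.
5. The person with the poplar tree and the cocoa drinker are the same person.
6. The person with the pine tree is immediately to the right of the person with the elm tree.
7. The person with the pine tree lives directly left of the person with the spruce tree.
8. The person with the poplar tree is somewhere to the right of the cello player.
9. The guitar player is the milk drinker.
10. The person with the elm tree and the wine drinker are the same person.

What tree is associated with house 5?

The soda drinker is narrowed to house 1 or 5; consider each.
Placing it in house 1 leads to a contradiction, so it's in house 5.
The person with the elm tree is narrowed to house 1 or 2 or 3; consider each.
Placing it in house 1 and house 2 leads to a contradiction, so it's in house 3.
The person with the pine tree is in house 4 (clue 6).
By clue 7, the person with the spruce tree is in house 5.
Clue 10 places the wine drinker in house 3.
That leaves cedar as the tree for house 1.
House 2's tree must be poplar (nothing else left).
The only drink still possible for house 1 is beer.
By clue 1, the clarinet player is in house 5.
Clue 2 places the cello player in house 1.
Clue 5: the cocoa drinker is in house 2.
House 3's instrument must be flute (nothing else left).
So house 4 gets milk for drink.
Clue 9: the guitar player is in house 4.
House 2 instrument: only saxophone fits.
So: house 1 = cedar/cello/beer, house 2 = poplar/saxophone/cocoa, house 3 = elm/flute/wine, house 4 = pine/guitar/milk, house 5 = spruce/clarinet/soda.

spruce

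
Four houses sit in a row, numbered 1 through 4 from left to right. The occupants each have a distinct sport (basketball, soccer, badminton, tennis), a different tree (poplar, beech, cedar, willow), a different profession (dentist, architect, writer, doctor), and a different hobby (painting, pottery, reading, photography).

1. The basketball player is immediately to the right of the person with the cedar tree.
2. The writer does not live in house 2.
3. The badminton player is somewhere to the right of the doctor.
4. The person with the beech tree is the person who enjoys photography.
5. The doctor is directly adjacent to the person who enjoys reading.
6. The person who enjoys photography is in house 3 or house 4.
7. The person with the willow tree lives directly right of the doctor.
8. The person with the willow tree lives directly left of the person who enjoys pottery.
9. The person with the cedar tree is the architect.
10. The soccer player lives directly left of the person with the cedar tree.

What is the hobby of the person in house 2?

reading

House 1 tree: only poplar fits.
House 4 tree: only beech fits.
Clue 4: the person who enjoys photography is in house 4.
Clue 8 places the person with the willow tree in house 2.
So house 3 gets cedar for tree.
The only hobby still possible for house 3 is pottery.
By clue 1, the basketball player is in house 4.
The doctor is in house 1 (clue 7).
Clue 9 places the architect in house 3.
The soccer player is in house 2 (clue 10).
That leaves tennis as the sport for house 1.
That leaves badminton as the sport for house 3.
That leaves dentist as the profession for house 2.
House 4 profession: only writer fits.
By clue 5, the person who enjoys reading is in house 2.
The only hobby still possible for house 1 is painting.
So: house 1 = tennis/poplar/doctor/painting, house 2 = soccer/willow/dentist/reading, house 3 = badminton/cedar/architect/pottery, house 4 = basketball/beech/writer/photography.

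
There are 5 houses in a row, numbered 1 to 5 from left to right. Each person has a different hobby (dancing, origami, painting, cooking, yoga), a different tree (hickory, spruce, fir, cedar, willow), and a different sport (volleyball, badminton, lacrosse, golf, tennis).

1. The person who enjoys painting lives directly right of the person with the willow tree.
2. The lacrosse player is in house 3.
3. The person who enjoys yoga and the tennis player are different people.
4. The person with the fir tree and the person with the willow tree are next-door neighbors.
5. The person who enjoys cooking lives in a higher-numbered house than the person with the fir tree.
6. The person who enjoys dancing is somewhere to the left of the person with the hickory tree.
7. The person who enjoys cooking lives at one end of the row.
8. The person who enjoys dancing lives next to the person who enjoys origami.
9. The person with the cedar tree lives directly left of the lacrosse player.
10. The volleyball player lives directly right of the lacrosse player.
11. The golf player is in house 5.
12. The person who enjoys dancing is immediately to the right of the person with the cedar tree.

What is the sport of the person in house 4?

volleyball

Clue 2 places the lacrosse player in house 3.
The person who enjoys cooking is in house 5 (clue 7).
Clue 9 places the person with the cedar tree in house 2.
Clue 10: the volleyball player is in house 4.
Clue 11: the golf player is in house 5.
Clue 12 places the person who enjoys dancing in house 3.
The person with the fir tree is in house 4 (clue 4).
The person with the willow tree is in house 3 (clue 4).
The only hobby still possible for house 1 is yoga.
House 1 tree: only spruce fits.
House 5 tree: only hickory fits.
From clue 1, the person who enjoys painting must be in house 4.
The tennis player is in house 2 (clue 3).
So house 2 gets origami for hobby.
So house 1 gets badminton for sport.
So: house 1 = yoga/spruce/badminton, house 2 = origami/cedar/tennis, house 3 = dancing/willow/lacrosse, house 4 = painting/fir/volleyball, house 5 = cooking/hickory/golf.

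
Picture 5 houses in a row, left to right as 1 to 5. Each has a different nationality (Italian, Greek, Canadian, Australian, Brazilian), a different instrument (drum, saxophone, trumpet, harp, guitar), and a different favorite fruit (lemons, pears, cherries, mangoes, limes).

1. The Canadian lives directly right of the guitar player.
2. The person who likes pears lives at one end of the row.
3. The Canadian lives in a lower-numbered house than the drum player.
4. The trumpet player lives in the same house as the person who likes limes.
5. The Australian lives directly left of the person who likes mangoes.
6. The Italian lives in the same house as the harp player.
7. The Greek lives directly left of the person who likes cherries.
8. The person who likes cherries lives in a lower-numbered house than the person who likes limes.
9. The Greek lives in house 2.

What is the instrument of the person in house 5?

Clue 9: the Greek is in house 2.
The person who likes cherries is in house 3 (clue 7).
The Canadian is narrowed to house 3 or 4; consider each.
Placing it in house 4 leads to a contradiction, so it's in house 3.
Clue 1 places the guitar player in house 2.
So house 3 gets saxophone for instrument.
House 1 instrument: only harp fits.
From clue 6, the Italian must be in house 1.
So house 4 gets Australian for nationality.
House 5 nationality: only Brazilian fits.
By clue 5, the person who likes mangoes is in house 5.
So house 2 gets lemons for favorite fruit.
So house 4 gets limes for favorite fruit.
From clue 4, the trumpet player must be in house 4.
That leaves drum as the instrument for house 5.
That leaves pears as the favorite fruit for house 1.
So: house 1 = Italian/harp/pears, house 2 = Greek/guitar/lemons, house 3 = Canadian/saxophone/cherries, house 4 = Australian/trumpet/limes, house 5 = Brazilian/drum/mangoes.

drum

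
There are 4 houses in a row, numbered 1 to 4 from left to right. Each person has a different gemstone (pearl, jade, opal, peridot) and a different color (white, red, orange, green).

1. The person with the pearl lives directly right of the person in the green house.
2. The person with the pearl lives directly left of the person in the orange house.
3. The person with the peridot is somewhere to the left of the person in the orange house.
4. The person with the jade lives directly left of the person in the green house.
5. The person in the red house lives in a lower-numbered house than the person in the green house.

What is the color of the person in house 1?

red

House 4 gemstone: only opal fits.
The person with the pearl is in house 3 (clue 1).
Clue 1: the person in the green house is in house 2.
Clue 2: the person in the orange house is in house 4.
From clue 4, the person with the jade must be in house 1.
Clue 5 places the person in the red house in house 1.
House 2's gemstone must be peridot (nothing else left).
So house 3 gets white for color.
So: house 1 = jade/red, house 2 = peridot/green, house 3 = pearl/white, house 4 = opal/orange.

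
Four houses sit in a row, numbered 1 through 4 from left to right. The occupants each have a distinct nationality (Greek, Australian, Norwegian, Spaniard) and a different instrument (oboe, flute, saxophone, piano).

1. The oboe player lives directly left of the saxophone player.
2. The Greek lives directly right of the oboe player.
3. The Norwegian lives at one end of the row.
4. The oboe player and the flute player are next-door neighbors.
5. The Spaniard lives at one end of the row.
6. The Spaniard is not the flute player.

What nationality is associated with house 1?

Norwegian

The Norwegian is narrowed to house 1 or 4; consider each.
Placing it in house 4 leads to a contradiction, so it's in house 1.
That leaves Spaniard as the nationality for house 4.
That leaves piano as the instrument for house 4.
The Australian is narrowed to house 2 or 3; consider each.
Placing it in house 3 leads to a contradiction, so it's in house 2.
The only nationality still possible for house 3 is Greek.
Clue 2 places the oboe player in house 2.
So house 1 gets flute for instrument.
House 3 instrument: only saxophone fits.
So: house 1 = Norwegian/flute, house 2 = Australian/oboe, house 3 = Greek/saxophone, house 4 = Spaniard/piano.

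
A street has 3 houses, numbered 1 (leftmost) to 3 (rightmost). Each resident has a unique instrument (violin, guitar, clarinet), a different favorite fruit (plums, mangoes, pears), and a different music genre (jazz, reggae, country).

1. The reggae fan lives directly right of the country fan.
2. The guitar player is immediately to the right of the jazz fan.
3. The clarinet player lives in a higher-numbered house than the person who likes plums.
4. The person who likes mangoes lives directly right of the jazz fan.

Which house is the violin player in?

1

That leaves violin as the instrument for house 1.
That leaves reggae as the music genre for house 3.
By clue 1, the country fan is in house 2.
House 1's music genre must be jazz (nothing else left).
From clue 2, the guitar player must be in house 2.
The person who likes mangoes is in house 2 (clue 4).
The only instrument still possible for house 3 is clarinet.
The only favorite fruit still possible for house 3 is pears.
So house 1 gets plums for favorite fruit.
So: house 1 = violin/plums/jazz, house 2 = guitar/mangoes/country, house 3 = clarinet/pears/reggae.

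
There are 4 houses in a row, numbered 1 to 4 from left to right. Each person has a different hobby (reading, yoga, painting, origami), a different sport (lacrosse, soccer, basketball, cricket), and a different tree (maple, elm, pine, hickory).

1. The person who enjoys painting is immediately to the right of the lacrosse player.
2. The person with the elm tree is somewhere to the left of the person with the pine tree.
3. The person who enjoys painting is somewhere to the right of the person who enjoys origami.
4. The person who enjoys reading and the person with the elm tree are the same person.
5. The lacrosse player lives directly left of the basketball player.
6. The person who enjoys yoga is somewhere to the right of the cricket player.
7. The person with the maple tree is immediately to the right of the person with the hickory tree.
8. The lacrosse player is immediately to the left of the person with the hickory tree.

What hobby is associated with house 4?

House 1 tree: only elm fits.
Clue 4 places the person who enjoys reading in house 1.
The only hobby still possible for house 2 is origami.
House 4 hobby: only yoga fits.
The only sport still possible for house 4 is soccer.
Clue 1 places the lacrosse player in house 2.
From clue 5, the basketball player must be in house 3.
Clue 8: the person with the hickory tree is in house 3.
So house 3 gets painting for hobby.
House 1's sport must be cricket (nothing else left).
So house 2 gets pine for tree.
House 4 tree: only maple fits.
So: house 1 = reading/cricket/elm, house 2 = origami/lacrosse/pine, house 3 = painting/basketball/hickory, house 4 = yoga/soccer/maple.

yoga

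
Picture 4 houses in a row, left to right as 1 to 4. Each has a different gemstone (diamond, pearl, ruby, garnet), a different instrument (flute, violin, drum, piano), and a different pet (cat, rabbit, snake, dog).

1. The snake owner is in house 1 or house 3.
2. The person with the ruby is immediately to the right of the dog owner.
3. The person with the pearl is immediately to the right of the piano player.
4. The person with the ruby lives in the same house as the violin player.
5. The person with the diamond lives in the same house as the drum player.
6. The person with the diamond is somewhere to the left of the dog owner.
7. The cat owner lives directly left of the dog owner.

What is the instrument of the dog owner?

flute

That leaves rabbit as the pet for house 4.
The person with the diamond is narrowed to house 1 or 2; consider each.
Placing it in house 2 leads to a contradiction, so it's in house 1.
Clue 5: the drum player is in house 1.
So house 2 gets garnet for gemstone.
The person with the pearl is narrowed to house 3 or 4; consider each.
Placing it in house 4 leads to a contradiction, so it's in house 3.
From clue 3, the piano player must be in house 2.
That leaves ruby as the gemstone for house 4.
Clue 2: the dog owner is in house 3.
The violin player is in house 4 (clue 4).
By clue 7, the cat owner is in house 2.
House 3's instrument must be flute (nothing else left).
So house 1 gets snake for pet.
So: house 1 = diamond/drum/snake, house 2 = garnet/piano/cat, house 3 = pearl/flute/dog, house 4 = ruby/violin/rabbit.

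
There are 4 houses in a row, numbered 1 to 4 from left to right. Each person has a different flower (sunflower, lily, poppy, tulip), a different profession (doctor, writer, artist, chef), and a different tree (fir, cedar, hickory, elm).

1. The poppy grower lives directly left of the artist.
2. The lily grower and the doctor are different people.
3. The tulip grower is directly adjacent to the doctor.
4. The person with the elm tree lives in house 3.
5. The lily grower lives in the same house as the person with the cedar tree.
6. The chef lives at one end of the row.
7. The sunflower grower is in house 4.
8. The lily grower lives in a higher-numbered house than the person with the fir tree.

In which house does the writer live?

Clue 4 places the person with the elm tree in house 3.
Clue 7: the sunflower grower is in house 4.
Clue 5 places the lily grower in house 2.
By clue 5, the person with the cedar tree is in house 2.
Clue 8 places the person with the fir tree in house 1.
House 4's tree must be hickory (nothing else left).
From clue 3, the tulip grower must be in house 3.
Clue 3 places the doctor in house 4.
House 1 flower: only poppy fits.
House 1's profession must be chef (nothing else left).
The only profession still possible for house 2 is artist.
That leaves writer as the profession for house 3.
So: house 1 = poppy/chef/fir, house 2 = lily/artist/cedar, house 3 = tulip/writer/elm, house 4 = sunflower/doctor/hickory.

3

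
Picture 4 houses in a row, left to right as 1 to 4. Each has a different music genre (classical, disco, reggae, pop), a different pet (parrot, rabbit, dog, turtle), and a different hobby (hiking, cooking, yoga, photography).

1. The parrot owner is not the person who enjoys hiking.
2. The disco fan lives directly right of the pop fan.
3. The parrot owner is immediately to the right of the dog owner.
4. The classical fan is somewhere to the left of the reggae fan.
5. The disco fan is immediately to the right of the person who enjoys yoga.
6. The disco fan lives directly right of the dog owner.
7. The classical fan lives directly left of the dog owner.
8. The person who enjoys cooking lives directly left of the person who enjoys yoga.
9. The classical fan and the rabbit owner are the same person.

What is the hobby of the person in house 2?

The only music genre still possible for house 1 is classical.
Clue 7: the dog owner is in house 2.
The rabbit owner is in house 1 (clue 9).
By clue 3, the parrot owner is in house 3.
The disco fan is in house 3 (clue 6).
That leaves pop as the music genre for house 2.
House 4's music genre must be reggae (nothing else left).
So house 4 gets turtle for pet.
From clue 5, the person who enjoys yoga must be in house 2.
From clue 8, the person who enjoys cooking must be in house 1.
So house 3 gets photography for hobby.
So house 4 gets hiking for hobby.
So: house 1 = classical/rabbit/cooking, house 2 = pop/dog/yoga, house 3 = disco/parrot/photography, house 4 = reggae/turtle/hiking.

yoga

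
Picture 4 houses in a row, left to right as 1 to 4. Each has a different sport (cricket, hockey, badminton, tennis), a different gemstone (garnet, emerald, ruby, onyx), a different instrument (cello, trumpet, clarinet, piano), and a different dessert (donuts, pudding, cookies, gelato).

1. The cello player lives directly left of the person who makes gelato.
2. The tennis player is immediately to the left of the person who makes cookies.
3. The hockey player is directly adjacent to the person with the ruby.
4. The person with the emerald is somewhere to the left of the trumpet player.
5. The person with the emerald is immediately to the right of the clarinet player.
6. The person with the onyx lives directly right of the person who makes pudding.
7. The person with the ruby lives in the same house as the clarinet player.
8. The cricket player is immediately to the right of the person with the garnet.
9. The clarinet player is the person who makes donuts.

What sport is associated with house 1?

House 4 gemstone: only onyx fits.
From clue 6, the person who makes pudding must be in house 3.
House 1 dessert: only donuts fits.
By clue 9, the clarinet player is in house 1.
That leaves piano as the instrument for house 2.
The only instrument still possible for house 4 is trumpet.
Clue 1: the person who makes gelato is in house 4.
From clue 5, the person with the emerald must be in house 2.
Clue 7: the person with the ruby is in house 1.
So house 3 gets garnet for gemstone.
House 3's instrument must be cello (nothing else left).
House 2 dessert: only cookies fits.
By clue 2, the tennis player is in house 1.
From clue 3, the hockey player must be in house 2.
Clue 8 places the cricket player in house 4.
So house 3 gets badminton for sport.
So: house 1 = tennis/ruby/clarinet/donuts, house 2 = hockey/emerald/piano/cookies, house 3 = badminton/garnet/cello/pudding, house 4 = cricket/onyx/trumpet/gelato.

tennis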